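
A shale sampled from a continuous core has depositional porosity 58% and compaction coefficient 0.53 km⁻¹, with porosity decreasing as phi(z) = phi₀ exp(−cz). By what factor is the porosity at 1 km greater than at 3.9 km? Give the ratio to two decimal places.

4.65

phi(z₁)/phi(z₂) = e^(−c·z₁)/e^(−c·z₂) = e^{c(z₂−z₁)}
= exp(0.53 × 2.9) = exp(1.537) = 4.6506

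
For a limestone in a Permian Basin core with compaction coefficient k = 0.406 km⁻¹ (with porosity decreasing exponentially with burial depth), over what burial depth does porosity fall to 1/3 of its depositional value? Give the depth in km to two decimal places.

n/n₀ = 1/3 ⇒ exp(−k·Z) = 1/3 ⇒ Z = ln(3) / k
Z = 1.0986 / 0.406 = 2.706 km

2.71 km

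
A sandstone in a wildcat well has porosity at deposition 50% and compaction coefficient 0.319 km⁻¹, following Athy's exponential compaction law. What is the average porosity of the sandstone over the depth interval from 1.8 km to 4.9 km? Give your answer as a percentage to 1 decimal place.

17.9%

⟨phi⟩ = (1/(d₂−d₁)) ∫ phi₀ e^(−kd) dd = phi₀·(e^(−k·d₁) − e^(−k·d₂)) / (k·(d₂−d₁))
e^(−0.319×1.8) = 0.5632; e^(−0.319×4.9) = 0.2095
⟨phi⟩ = 0.5 × (0.5632 − 0.2095) / (0.319 × 3.1) = 0.5 × 0.3576 = 0.1788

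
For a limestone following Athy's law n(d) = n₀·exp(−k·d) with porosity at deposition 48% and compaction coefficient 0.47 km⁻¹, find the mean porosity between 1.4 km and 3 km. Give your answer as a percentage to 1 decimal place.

17.5%

⟨n⟩ = (1/(d₂−d₁)) ∫ n₀ e^(−kd) dd = n₀·(e^(−k·d₁) − e^(−k·d₂)) / (k·(d₂−d₁))
e^(−0.47×1.4) = 0.5179; e^(−0.47×3) = 0.2441
⟨n⟩ = 0.48 × (0.5179 − 0.2441) / (0.47 × 1.6) = 0.48 × 0.3640 = 0.1747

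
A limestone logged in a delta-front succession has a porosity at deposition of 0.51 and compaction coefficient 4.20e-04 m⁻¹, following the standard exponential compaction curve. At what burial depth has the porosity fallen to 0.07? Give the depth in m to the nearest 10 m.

4730 m

Working in km (1 km = 1000 m; c in km⁻¹ = c in m⁻¹ × 1000):
Invert Athy's law: Z = ln(phi₀/phi) / c
Z = ln(0.51/0.07) / 0.42 = ln(7.286) / 0.42 = 1.9859 / 0.42 = 4.728 km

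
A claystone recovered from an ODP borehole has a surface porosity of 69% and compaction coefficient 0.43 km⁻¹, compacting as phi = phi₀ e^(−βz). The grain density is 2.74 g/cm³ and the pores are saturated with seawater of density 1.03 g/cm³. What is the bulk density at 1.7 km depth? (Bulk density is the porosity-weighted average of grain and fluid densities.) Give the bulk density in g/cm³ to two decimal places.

Porosity at depth: phi = 0.69·exp(−0.43×1.7) = 0.69×0.4814 = 0.3322
Bulk density: ρ_b = (1−phi)ρ_g + phi·ρ_f = 0.6678×2.74 + 0.3322×1.03
       = 1.830 + 0.342 = 2.172 g/cm³

2.17 g/cm³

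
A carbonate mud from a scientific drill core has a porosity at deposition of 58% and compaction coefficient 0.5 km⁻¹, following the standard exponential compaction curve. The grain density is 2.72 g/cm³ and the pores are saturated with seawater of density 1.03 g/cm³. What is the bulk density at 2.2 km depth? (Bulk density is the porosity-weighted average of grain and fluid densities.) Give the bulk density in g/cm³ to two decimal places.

Porosity at depth: phi = 0.58·exp(−0.5×2.2) = 0.58×0.3329 = 0.1931
Bulk density: ρ_b = (1−phi)ρ_g + phi·ρ_f = 0.8069×2.72 + 0.1931×1.03
       = 2.195 + 0.199 = 2.394 g/cm³

2.39 g/cm³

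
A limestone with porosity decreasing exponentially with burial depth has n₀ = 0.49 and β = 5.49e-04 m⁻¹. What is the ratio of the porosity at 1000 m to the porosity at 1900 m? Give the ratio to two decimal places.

Working in km (1 km = 1000 m; β in km⁻¹ = β in m⁻¹ × 1000):
n(d₁)/n(d₂) = e^(−β·d₁)/e^(−β·d₂) = e^{β(d₂−d₁)}
= exp(0.549 × 0.9) = exp(0.4941) = 1.6390

1.64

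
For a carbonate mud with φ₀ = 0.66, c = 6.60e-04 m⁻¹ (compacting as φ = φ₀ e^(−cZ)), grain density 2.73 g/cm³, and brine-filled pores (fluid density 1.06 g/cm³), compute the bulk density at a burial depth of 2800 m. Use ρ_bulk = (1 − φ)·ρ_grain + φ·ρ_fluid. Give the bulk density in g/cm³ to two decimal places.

Working in km (1 km = 1000 m; c in km⁻¹ = c in m⁻¹ × 1000):
Porosity at depth: φ = 0.66·exp(−0.66×2.8) = 0.66×0.1576 = 0.1040
Bulk density: ρ_b = (1−φ)ρ_g + φ·ρ_f = 0.8960×2.73 + 0.1040×1.06
       = 2.446 + 0.110 = 2.556 g/cm³

2.56 g/cm³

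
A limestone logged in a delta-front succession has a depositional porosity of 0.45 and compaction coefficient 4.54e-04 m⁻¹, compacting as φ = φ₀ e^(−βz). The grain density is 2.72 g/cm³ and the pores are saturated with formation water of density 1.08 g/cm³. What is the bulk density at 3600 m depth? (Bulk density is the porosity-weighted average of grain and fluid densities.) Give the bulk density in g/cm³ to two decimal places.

Working in km (1 km = 1000 m; β in km⁻¹ = β in m⁻¹ × 1000):
Porosity at depth: φ = 0.45·exp(−0.454×3.6) = 0.45×0.1951 = 0.0878
Bulk density: ρ_b = (1−φ)ρ_g + φ·ρ_f = 0.9122×2.72 + 0.0878×1.08
       = 2.481 + 0.095 = 2.576 g/cm³

2.58 g/cm³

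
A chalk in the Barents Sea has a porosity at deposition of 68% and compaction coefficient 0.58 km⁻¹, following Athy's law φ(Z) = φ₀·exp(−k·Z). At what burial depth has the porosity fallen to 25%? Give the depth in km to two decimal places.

1.73 km

Invert Athy's law: Z = ln(φ₀/φ) / k
Z = ln(0.68/0.25) / 0.58 = ln(2.72) / 0.58 = 1.0006 / 0.58 = 1.725 km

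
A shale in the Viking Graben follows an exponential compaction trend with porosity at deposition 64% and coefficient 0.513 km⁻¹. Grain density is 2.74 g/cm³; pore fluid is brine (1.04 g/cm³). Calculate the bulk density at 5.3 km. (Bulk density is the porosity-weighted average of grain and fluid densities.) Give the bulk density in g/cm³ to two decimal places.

Porosity at depth: phi = 0.64·exp(−0.513×5.3) = 0.64×0.0659 = 0.0422
Bulk density: ρ_b = (1−phi)ρ_g + phi·ρ_f = 0.9578×2.74 + 0.0422×1.04
       = 2.624 + 0.044 = 2.668 g/cm³

2.67 g/cm³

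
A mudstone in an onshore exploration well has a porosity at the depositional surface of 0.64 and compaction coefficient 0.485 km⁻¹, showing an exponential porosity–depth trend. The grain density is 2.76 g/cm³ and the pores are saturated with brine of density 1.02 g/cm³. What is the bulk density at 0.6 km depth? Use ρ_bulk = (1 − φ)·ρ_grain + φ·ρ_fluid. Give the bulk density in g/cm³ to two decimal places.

1.93 g/cm³

Porosity at depth: phi = 0.64·exp(−0.485×0.6) = 0.64×0.7475 = 0.4784
Bulk density: ρ_b = (1−phi)ρ_g + phi·ρ_f = 0.5216×2.76 + 0.4784×1.02
       = 1.440 + 0.488 = 1.928 g/cm³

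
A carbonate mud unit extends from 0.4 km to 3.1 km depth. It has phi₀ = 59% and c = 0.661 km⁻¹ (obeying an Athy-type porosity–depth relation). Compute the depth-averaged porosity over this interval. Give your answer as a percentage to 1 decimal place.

21.1%

⟨phi⟩ = (1/(z₂−z₁)) ∫ phi₀ e^(−cz) dz = phi₀·(e^(−c·z₁) − e^(−c·z₂)) / (c·(z₂−z₁))
e^(−0.661×0.4) = 0.7677; e^(−0.661×3.1) = 0.1289
⟨phi⟩ = 0.59 × (0.7677 − 0.1289) / (0.661 × 2.7) = 0.59 × 0.3579 = 0.2112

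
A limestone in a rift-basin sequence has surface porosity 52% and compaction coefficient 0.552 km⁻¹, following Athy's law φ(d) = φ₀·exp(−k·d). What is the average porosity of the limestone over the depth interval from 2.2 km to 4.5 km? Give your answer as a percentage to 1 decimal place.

⟨φ⟩ = (1/(d₂−d₁)) ∫ φ₀ e^(−kd) dd = φ₀·(e^(−k·d₁) − e^(−k·d₂)) / (k·(d₂−d₁))
e^(−0.552×2.2) = 0.2969; e^(−0.552×4.5) = 0.0834
⟨φ⟩ = 0.52 × (0.2969 − 0.0834) / (0.552 × 2.3) = 0.52 × 0.1681 = 0.0874

8.7%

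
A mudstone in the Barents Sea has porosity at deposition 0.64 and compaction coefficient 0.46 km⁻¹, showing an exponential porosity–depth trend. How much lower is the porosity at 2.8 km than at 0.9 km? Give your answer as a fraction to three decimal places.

0.247

phi(0.9) = 0.64·e^(−0.46×0.9) = 0.4230
phi(2.8) = 0.64·e^(−0.46×2.8) = 0.1765
Δphi = 0.4230 − 0.1765 = 0.2465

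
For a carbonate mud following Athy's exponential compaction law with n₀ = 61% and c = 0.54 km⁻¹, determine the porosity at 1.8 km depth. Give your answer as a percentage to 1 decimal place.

n = n₀·exp(−c·d) = 0.61 × exp(−0.54 × 1.8) = 0.61 × exp(−0.972)
  = 0.61 × 0.3783 = 0.2308

23.1%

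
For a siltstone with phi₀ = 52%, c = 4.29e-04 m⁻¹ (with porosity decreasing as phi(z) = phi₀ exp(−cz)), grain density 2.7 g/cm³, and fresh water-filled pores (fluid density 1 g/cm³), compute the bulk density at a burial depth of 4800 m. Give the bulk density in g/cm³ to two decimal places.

Working in km (1 km = 1000 m; c in km⁻¹ = c in m⁻¹ × 1000):
Porosity at depth: phi = 0.52·exp(−0.429×4.8) = 0.52×0.1276 = 0.0663
Bulk density: ρ_b = (1−phi)ρ_g + phi·ρ_f = 0.9337×2.7 + 0.0663×1
       = 2.521 + 0.066 = 2.587 g/cm³

2.59 g/cm³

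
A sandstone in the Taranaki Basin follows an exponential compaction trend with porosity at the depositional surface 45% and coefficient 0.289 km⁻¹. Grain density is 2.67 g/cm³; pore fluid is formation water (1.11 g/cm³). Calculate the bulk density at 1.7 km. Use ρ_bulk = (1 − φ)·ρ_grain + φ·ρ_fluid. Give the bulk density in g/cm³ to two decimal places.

Porosity at depth: phi = 0.45·exp(−0.289×1.7) = 0.45×0.6118 = 0.2753
Bulk density: ρ_b = (1−phi)ρ_g + phi·ρ_f = 0.7247×2.67 + 0.2753×1.11
       = 1.935 + 0.306 = 2.240 g/cm³

2.24 g/cm³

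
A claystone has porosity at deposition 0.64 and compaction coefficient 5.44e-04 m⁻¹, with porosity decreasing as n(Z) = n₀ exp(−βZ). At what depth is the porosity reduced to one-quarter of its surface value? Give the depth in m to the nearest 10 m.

2550 m

Working in km (1 km = 1000 m; β in km⁻¹ = β in m⁻¹ × 1000):
n/n₀ = 1/4 ⇒ exp(−β·Z) = 1/4 ⇒ Z = ln(4) / β
Z = 1.3863 / 0.544 = 2.548 km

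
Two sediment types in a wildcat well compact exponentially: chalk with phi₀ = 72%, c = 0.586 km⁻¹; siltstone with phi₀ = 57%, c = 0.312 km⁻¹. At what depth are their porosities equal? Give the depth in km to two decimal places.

0.85 km

Set phi₀ₐ e^(−cₐd) = phi₀ᵦ e^(−cᵦd) ⇒ ln(phi₀ₐ/phi₀ᵦ) = (cₐ − cᵦ)·d
d = ln(0.72/0.57) / (0.586 − 0.312) = 0.2336 / 0.274 = 0.853 km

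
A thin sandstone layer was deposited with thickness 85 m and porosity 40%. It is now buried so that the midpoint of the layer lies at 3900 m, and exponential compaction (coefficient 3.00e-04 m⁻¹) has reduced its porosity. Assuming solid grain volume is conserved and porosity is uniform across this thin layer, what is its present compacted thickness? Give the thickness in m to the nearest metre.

58 m

Working in km (1 km = 1000 m; c in km⁻¹ = c in m⁻¹ × 1000):
Porosity at 3.9 km: φ = 0.4·exp(−0.3×3.9) = 0.1241
Solid-volume conservation: h(1−φ) = h₀(1−φ₀) ⇒ h = h₀·(1−φ₀)/(1−φ)
h = 0.085 × (1 − 0.4)/(1 − 0.1241) = 0.085 × 0.6850 = 0.0582 km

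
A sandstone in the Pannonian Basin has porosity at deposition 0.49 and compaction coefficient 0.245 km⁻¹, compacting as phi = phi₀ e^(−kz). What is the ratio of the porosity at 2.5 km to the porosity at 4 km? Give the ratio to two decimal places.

phi(z₁)/phi(z₂) = e^(−k·z₁)/e^(−k·z₂) = e^{k(z₂−z₁)}
= exp(0.245 × 1.5) = exp(0.3675) = 1.4441

1.44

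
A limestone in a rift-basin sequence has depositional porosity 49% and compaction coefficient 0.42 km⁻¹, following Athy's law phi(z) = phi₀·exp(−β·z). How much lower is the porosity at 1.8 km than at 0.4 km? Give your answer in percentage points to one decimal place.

phi(0.4) = 0.49·e^(−0.42×0.4) = 0.4142
phi(1.8) = 0.49·e^(−0.42×1.8) = 0.2301
Δphi = 0.4142 − 0.2301 = 0.1841

18.4 percentage points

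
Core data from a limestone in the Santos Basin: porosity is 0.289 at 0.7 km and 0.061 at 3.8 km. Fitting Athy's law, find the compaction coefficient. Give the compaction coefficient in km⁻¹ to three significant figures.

0.502 km⁻¹

Athy: phi(z) = phi₀ e^(−cz) ⇒ phi₁/phi₂ = e^{c(z₂−z₁)} ⇒ c = ln(phi₁/phi₂)/(z₂−z₁)
c = ln(0.289/0.061) / (3.8 − 0.7) = ln(4.738) / 3.1 = 1.5556 / 3.1 = 0.5018 km⁻¹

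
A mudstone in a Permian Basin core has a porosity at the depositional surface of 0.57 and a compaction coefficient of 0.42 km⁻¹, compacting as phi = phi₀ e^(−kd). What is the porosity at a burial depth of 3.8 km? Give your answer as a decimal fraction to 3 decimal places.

0.116

phi = phi₀·exp(−k·d) = 0.57 × exp(−0.42 × 3.8) = 0.57 × exp(−1.596)
  = 0.57 × 0.2027 = 0.1155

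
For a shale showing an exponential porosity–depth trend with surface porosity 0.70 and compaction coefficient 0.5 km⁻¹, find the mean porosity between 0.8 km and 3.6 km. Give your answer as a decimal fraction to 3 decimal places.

0.253

⟨n⟩ = (1/(Z₂−Z₁)) ∫ n₀ e^(−βZ) dZ = n₀·(e^(−β·Z₁) − e^(−β·Z₂)) / (β·(Z₂−Z₁))
e^(−0.5×0.8) = 0.6703; e^(−0.5×3.6) = 0.1653
⟨n⟩ = 0.7 × (0.6703 − 0.1653) / (0.5 × 2.8) = 0.7 × 0.3607 = 0.2525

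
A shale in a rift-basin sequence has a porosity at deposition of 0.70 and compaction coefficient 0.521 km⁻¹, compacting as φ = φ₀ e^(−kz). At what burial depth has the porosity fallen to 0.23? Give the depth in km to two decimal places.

Invert Athy's law: z = ln(φ₀/φ) / k
z = ln(0.7/0.23) / 0.521 = ln(3.043) / 0.521 = 1.1130 / 0.521 = 2.136 km

2.14 km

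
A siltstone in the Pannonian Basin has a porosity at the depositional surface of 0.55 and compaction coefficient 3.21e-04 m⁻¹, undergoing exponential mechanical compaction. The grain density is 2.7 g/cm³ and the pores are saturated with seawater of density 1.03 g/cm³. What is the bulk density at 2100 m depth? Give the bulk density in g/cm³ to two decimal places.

Working in km (1 km = 1000 m; k in km⁻¹ = k in m⁻¹ × 1000):
Porosity at depth: phi = 0.55·exp(−0.321×2.1) = 0.55×0.5096 = 0.2803
Bulk density: ρ_b = (1−phi)ρ_g + phi·ρ_f = 0.7197×2.7 + 0.2803×1.03
       = 1.943 + 0.289 = 2.232 g/cm³

2.23 g/cm³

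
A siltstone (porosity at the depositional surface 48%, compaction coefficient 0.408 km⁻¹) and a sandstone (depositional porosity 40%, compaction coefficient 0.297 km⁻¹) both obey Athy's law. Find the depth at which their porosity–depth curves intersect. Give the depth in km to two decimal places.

Set φ₀ₐ e^(−kₐZ) = φ₀ᵦ e^(−kᵦZ) ⇒ ln(φ₀ₐ/φ₀ᵦ) = (kₐ − kᵦ)·Z
Z = ln(0.48/0.4) / (0.408 − 0.297) = 0.1823 / 0.111 = 1.643 km

1.64 km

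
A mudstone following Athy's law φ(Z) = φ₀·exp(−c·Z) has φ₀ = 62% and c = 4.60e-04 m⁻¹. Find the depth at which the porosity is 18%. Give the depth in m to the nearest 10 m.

Working in km (1 km = 1000 m; c in km⁻¹ = c in m⁻¹ × 1000):
Invert Athy's law: Z = ln(φ₀/φ) / c
Z = ln(0.62/0.18) / 0.46 = ln(3.444) / 0.46 = 1.2368 / 0.46 = 2.689 km

2690 m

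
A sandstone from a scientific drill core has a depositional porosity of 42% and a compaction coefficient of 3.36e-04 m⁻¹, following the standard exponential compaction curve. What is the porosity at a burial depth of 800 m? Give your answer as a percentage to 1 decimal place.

32.1%

Working in km (1 km = 1000 m; c in km⁻¹ = c in m⁻¹ × 1000):
φ = φ₀·exp(−c·Z) = 0.42 × exp(−0.336 × 0.8) = 0.42 × exp(−0.2688)
  = 0.42 × 0.7643 = 0.3210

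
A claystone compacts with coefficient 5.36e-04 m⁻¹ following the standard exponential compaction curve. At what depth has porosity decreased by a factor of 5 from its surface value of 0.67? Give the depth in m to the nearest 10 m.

Working in km (1 km = 1000 m; β in km⁻¹ = β in m⁻¹ × 1000):
n/n₀ = 1/5 ⇒ exp(−β·Z) = 1/5 ⇒ Z = ln(5) / β
Z = 1.6094 / 0.536 = 3.003 km

3000 m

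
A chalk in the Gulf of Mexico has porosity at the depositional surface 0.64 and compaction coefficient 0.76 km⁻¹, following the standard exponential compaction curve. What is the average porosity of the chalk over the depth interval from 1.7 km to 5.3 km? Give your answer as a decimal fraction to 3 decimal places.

0.060

⟨n⟩ = (1/(Z₂−Z₁)) ∫ n₀ e^(−kZ) dZ = n₀·(e^(−k·Z₁) − e^(−k·Z₂)) / (k·(Z₂−Z₁))
e^(−0.76×1.7) = 0.2747; e^(−0.76×5.3) = 0.0178
⟨n⟩ = 0.64 × (0.2747 − 0.0178) / (0.76 × 3.6) = 0.64 × 0.0939 = 0.0601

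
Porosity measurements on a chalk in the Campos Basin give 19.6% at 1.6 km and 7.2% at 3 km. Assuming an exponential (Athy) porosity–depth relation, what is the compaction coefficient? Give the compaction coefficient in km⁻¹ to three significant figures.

Athy: n(z) = n₀ e^(−cz) ⇒ n₁/n₂ = e^{c(z₂−z₁)} ⇒ c = ln(n₁/n₂)/(z₂−z₁)
c = ln(0.196/0.072) / (3 − 1.6) = ln(2.722) / 1.4 = 1.0014 / 1.4 = 0.7153 km⁻¹

0.715 km⁻¹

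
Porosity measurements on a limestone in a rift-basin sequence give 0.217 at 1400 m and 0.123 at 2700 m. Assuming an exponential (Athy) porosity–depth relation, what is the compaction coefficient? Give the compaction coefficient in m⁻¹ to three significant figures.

0.000437 m⁻¹

Working in km (1 km = 1000 m; k in km⁻¹ = k in m⁻¹ × 1000):
Athy: n(Z) = n₀ e^(−kZ) ⇒ n₁/n₂ = e^{k(Z₂−Z₁)} ⇒ k = ln(n₁/n₂)/(Z₂−Z₁)
k = ln(0.217/0.123) / (2.7 − 1.4) = ln(1.764) / 1.3 = 0.5677 / 1.3 = 0.4367 km⁻¹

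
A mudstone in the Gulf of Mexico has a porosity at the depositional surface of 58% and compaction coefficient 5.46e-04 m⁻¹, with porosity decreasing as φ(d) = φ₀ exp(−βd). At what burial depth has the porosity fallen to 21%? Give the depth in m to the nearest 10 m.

1860 m

Working in km (1 km = 1000 m; β in km⁻¹ = β in m⁻¹ × 1000):
Invert Athy's law: d = ln(φ₀/φ) / β
d = ln(0.58/0.21) / 0.546 = ln(2.762) / 0.546 = 1.0159 / 0.546 = 1.861 km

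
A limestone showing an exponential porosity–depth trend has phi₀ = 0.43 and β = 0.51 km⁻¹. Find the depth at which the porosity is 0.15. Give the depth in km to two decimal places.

Invert Athy's law: z = ln(phi₀/phi) / β
z = ln(0.43/0.15) / 0.51 = ln(2.867) / 0.51 = 1.0531 / 0.51 = 2.065 km

2.06 km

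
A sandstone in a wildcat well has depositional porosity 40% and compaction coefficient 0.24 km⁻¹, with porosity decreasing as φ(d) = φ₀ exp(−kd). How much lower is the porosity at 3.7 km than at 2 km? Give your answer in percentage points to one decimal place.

8.3 percentage points

φ(2) = 0.4·e^(−0.24×2) = 0.2475
φ(3.7) = 0.4·e^(−0.24×3.7) = 0.1646
Δφ = 0.2475 − 0.1646 = 0.0829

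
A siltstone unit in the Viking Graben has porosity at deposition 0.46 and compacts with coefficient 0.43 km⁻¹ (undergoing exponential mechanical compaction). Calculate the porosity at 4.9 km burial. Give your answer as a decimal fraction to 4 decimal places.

n = n₀·exp(−β·z) = 0.46 × exp(−0.43 × 4.9) = 0.46 × exp(−2.107)
  = 0.46 × 0.1216 = 0.0559

0.0559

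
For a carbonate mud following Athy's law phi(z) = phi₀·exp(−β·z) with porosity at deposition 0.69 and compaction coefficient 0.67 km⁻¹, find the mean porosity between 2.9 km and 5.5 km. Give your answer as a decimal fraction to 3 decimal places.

0.047

⟨phi⟩ = (1/(z₂−z₁)) ∫ phi₀ e^(−βz) dz = phi₀·(e^(−β·z₁) − e^(−β·z₂)) / (β·(z₂−z₁))
e^(−0.67×2.9) = 0.1433; e^(−0.67×5.5) = 0.0251
⟨phi⟩ = 0.69 × (0.1433 − 0.0251) / (0.67 × 2.6) = 0.69 × 0.0678 = 0.0468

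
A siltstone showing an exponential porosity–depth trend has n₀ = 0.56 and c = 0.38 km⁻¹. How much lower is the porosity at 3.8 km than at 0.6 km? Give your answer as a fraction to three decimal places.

0.314

n(0.6) = 0.56·e^(−0.38×0.6) = 0.4458
n(3.8) = 0.56·e^(−0.38×3.8) = 0.1321
Δn = 0.4458 − 0.1321 = 0.3137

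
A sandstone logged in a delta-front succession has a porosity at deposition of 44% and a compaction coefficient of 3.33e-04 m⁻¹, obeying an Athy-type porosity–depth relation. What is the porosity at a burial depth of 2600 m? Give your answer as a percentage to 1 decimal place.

Working in km (1 km = 1000 m; k in km⁻¹ = k in m⁻¹ × 1000):
φ = φ₀·exp(−k·z) = 0.44 × exp(−0.333 × 2.6) = 0.44 × exp(−0.8658)
  = 0.44 × 0.4207 = 0.1851

18.5%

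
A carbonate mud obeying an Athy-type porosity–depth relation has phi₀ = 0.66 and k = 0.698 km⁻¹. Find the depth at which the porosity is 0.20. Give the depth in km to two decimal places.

1.71 km

Invert Athy's law: d = ln(phi₀/phi) / k
d = ln(0.66/0.2) / 0.698 = ln(3.3) / 0.698 = 1.1939 / 0.698 = 1.710 km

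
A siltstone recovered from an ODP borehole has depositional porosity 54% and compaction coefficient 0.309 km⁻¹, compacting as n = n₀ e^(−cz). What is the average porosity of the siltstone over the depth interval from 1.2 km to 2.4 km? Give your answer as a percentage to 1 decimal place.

31.1%

⟨n⟩ = (1/(z₂−z₁)) ∫ n₀ e^(−cz) dz = n₀·(e^(−c·z₁) − e^(−c·z₂)) / (c·(z₂−z₁))
e^(−0.309×1.2) = 0.6902; e^(−0.309×2.4) = 0.4764
⟨n⟩ = 0.54 × (0.6902 − 0.4764) / (0.309 × 1.2) = 0.54 × 0.5767 = 0.3114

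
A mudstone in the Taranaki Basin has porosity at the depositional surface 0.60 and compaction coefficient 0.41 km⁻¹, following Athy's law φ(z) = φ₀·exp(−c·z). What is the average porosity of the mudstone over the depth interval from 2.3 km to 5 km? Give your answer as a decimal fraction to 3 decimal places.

0.141

⟨φ⟩ = (1/(z₂−z₁)) ∫ φ₀ e^(−cz) dz = φ₀·(e^(−c·z₁) − e^(−c·z₂)) / (c·(z₂−z₁))
e^(−0.41×2.3) = 0.3895; e^(−0.41×5) = 0.1287
⟨φ⟩ = 0.6 × (0.3895 − 0.1287) / (0.41 × 2.7) = 0.6 × 0.2355 = 0.1413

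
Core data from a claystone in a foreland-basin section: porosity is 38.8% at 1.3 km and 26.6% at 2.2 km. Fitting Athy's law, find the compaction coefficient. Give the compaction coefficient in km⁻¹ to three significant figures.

0.419 km⁻¹

Athy: n(z) = n₀ e^(−cz) ⇒ n₁/n₂ = e^{c(z₂−z₁)} ⇒ c = ln(n₁/n₂)/(z₂−z₁)
c = ln(0.388/0.266) / (2.2 − 1.3) = ln(1.459) / 0.9 = 0.3775 / 0.9 = 0.4195 km⁻¹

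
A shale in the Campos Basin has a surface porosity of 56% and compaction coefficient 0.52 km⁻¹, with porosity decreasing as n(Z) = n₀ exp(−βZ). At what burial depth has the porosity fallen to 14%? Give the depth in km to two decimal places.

Invert Athy's law: Z = ln(n₀/n) / β
Z = ln(0.56/0.14) / 0.52 = ln(4) / 0.52 = 1.3863 / 0.52 = 2.666 km

2.67 km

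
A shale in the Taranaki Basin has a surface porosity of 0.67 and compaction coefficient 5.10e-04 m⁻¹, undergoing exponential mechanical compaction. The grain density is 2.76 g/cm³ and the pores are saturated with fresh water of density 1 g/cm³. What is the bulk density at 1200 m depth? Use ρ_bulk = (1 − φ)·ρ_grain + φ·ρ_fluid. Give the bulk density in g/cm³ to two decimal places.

2.12 g/cm³

Working in km (1 km = 1000 m; k in km⁻¹ = k in m⁻¹ × 1000):
Porosity at depth: n = 0.67·exp(−0.51×1.2) = 0.67×0.5423 = 0.3633
Bulk density: ρ_b = (1−n)ρ_g + n·ρ_f = 0.6367×2.76 + 0.3633×1
       = 1.757 + 0.363 = 2.121 g/cm³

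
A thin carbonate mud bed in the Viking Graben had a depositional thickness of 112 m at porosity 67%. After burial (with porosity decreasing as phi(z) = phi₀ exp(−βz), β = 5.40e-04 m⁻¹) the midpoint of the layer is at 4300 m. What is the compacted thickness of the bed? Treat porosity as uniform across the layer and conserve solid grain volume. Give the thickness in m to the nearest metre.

Working in km (1 km = 1000 m; β in km⁻¹ = β in m⁻¹ × 1000):
Porosity at 4.3 km: phi = 0.67·exp(−0.54×4.3) = 0.0657
Solid-volume conservation: h(1−phi) = h₀(1−phi₀) ⇒ h = h₀·(1−phi₀)/(1−phi)
h = 0.112 × (1 − 0.67)/(1 − 0.0657) = 0.112 × 0.3532 = 0.0396 km

40 m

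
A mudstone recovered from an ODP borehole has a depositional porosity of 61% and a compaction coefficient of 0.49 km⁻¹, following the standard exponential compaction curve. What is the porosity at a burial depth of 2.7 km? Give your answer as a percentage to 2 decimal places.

phi = phi₀·exp(−β·d) = 0.61 × exp(−0.49 × 2.7) = 0.61 × exp(−1.323)
  = 0.61 × 0.2663 = 0.1625

16.25%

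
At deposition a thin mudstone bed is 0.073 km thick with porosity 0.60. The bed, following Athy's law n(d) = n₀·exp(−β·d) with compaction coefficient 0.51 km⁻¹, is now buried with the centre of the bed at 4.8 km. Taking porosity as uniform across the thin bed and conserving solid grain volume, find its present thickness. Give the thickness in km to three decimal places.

0.031 km

Porosity at 4.8 km: n = 0.6·exp(−0.51×4.8) = 0.0519
Solid-volume conservation: h(1−n) = h₀(1−n₀) ⇒ h = h₀·(1−n₀)/(1−n)
h = 0.073 × (1 − 0.6)/(1 − 0.0519) = 0.073 × 0.4219 = 0.0308 km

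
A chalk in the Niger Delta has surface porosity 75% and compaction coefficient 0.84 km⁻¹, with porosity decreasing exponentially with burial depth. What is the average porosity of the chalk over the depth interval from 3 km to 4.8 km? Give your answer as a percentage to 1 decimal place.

3.1%

⟨φ⟩ = (1/(Z₂−Z₁)) ∫ φ₀ e^(−kZ) dZ = φ₀·(e^(−k·Z₁) − e^(−k·Z₂)) / (k·(Z₂−Z₁))
e^(−0.84×3) = 0.0805; e^(−0.84×4.8) = 0.0177
⟨φ⟩ = 0.75 × (0.0805 − 0.0177) / (0.84 × 1.8) = 0.75 × 0.0415 = 0.0311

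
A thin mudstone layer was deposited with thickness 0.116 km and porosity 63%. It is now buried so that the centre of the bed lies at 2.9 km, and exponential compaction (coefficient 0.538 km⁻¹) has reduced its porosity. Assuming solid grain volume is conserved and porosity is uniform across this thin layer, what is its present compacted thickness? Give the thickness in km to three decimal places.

0.049 km

Porosity at 2.9 km: n = 0.63·exp(−0.538×2.9) = 0.1324
Solid-volume conservation: h(1−n) = h₀(1−n₀) ⇒ h = h₀·(1−n₀)/(1−n)
h = 0.116 × (1 − 0.63)/(1 − 0.1324) = 0.116 × 0.4264 = 0.0495 km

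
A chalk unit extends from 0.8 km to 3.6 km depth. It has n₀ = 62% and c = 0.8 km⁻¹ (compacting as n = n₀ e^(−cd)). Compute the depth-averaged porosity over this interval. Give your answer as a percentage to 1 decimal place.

⟨n⟩ = (1/(d₂−d₁)) ∫ n₀ e^(−cd) dd = n₀·(e^(−c·d₁) − e^(−c·d₂)) / (c·(d₂−d₁))
e^(−0.8×0.8) = 0.5273; e^(−0.8×3.6) = 0.0561
⟨n⟩ = 0.62 × (0.5273 − 0.0561) / (0.8 × 2.8) = 0.62 × 0.2103 = 0.1304

13.0%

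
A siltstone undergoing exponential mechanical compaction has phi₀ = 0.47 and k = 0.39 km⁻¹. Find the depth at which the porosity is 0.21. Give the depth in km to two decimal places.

2.07 km

Invert Athy's law: Z = ln(phi₀/phi) / k
Z = ln(0.47/0.21) / 0.39 = ln(2.238) / 0.39 = 0.8056 / 0.39 = 2.066 km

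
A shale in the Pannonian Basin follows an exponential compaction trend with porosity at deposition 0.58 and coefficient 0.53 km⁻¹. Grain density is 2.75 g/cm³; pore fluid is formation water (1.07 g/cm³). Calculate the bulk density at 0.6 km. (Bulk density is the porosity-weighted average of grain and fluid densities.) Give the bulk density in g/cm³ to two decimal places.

2.04 g/cm³

Porosity at depth: phi = 0.58·exp(−0.53×0.6) = 0.58×0.7276 = 0.4220
Bulk density: ρ_b = (1−phi)ρ_g + phi·ρ_f = 0.5780×2.75 + 0.4220×1.07
       = 1.589 + 0.452 = 2.041 g/cm³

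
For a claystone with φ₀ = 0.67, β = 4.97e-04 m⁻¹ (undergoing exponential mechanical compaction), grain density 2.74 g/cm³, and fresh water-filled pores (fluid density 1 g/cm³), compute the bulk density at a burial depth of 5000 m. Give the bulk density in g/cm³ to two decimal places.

2.64 g/cm³

Working in km (1 km = 1000 m; β in km⁻¹ = β in m⁻¹ × 1000):
Porosity at depth: φ = 0.67·exp(−0.497×5) = 0.67×0.0833 = 0.0558
Bulk density: ρ_b = (1−φ)ρ_g + φ·ρ_f = 0.9442×2.74 + 0.0558×1
       = 2.587 + 0.056 = 2.643 g/cm³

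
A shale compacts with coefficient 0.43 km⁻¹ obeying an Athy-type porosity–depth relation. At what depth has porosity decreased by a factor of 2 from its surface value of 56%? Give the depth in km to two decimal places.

1.61 km

φ/φ₀ = 1/2 ⇒ exp(−β·Z) = 1/2 ⇒ Z = ln(2) / β
Z = 0.6931 / 0.43 = 1.612 km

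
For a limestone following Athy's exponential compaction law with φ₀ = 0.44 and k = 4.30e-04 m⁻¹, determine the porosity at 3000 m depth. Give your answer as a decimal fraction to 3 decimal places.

0.121

Working in km (1 km = 1000 m; k in km⁻¹ = k in m⁻¹ × 1000):
φ = φ₀·exp(−k·Z) = 0.44 × exp(−0.43 × 3) = 0.44 × exp(−1.29)
  = 0.44 × 0.2753 = 0.1211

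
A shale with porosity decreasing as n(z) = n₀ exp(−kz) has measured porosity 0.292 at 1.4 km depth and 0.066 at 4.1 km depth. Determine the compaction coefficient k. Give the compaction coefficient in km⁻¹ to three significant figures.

Athy: n(z) = n₀ e^(−kz) ⇒ n₁/n₂ = e^{k(z₂−z₁)} ⇒ k = ln(n₁/n₂)/(z₂−z₁)
k = ln(0.292/0.066) / (4.1 − 1.4) = ln(4.424) / 2.7 = 1.4871 / 2.7 = 0.5508 km⁻¹

0.551 km⁻¹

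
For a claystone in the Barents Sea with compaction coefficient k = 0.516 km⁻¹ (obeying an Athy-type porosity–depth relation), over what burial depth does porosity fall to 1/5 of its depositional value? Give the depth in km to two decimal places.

3.12 km

n/n₀ = 1/5 ⇒ exp(−k·d) = 1/5 ⇒ d = ln(5) / k
d = 1.6094 / 0.516 = 3.119 km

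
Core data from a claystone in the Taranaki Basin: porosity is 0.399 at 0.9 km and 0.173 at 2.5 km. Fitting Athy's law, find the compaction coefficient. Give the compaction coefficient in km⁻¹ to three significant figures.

0.522 km⁻¹

Athy: phi(z) = phi₀ e^(−cz) ⇒ phi₁/phi₂ = e^{c(z₂−z₁)} ⇒ c = ln(phi₁/phi₂)/(z₂−z₁)
c = ln(0.399/0.173) / (2.5 − 0.9) = ln(2.306) / 1.6 = 0.8357 / 1.6 = 0.5223 km⁻¹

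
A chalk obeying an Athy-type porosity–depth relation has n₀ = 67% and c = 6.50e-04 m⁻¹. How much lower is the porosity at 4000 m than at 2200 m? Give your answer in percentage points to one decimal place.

Working in km (1 km = 1000 m; c in km⁻¹ = c in m⁻¹ × 1000):
n(2.2) = 0.67·e^(−0.65×2.2) = 0.1603
n(4) = 0.67·e^(−0.65×4) = 0.0498
Δn = 0.1603 − 0.0498 = 0.1106

11.1 percentage points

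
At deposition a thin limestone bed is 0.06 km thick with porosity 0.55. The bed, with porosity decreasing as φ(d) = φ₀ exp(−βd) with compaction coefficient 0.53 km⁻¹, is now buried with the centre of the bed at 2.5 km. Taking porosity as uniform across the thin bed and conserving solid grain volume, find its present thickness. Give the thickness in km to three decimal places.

Porosity at 2.5 km: φ = 0.55·exp(−0.53×2.5) = 0.1462
Solid-volume conservation: h(1−φ) = h₀(1−φ₀) ⇒ h = h₀·(1−φ₀)/(1−φ)
h = 0.06 × (1 − 0.55)/(1 − 0.1462) = 0.06 × 0.5271 = 0.0316 km

0.032 km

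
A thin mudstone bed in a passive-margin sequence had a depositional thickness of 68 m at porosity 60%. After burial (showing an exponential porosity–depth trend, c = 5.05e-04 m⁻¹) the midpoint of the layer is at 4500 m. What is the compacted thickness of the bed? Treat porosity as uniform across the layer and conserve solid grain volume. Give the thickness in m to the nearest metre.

29 m

Working in km (1 km = 1000 m; c in km⁻¹ = c in m⁻¹ × 1000):
Porosity at 4.5 km: n = 0.6·exp(−0.505×4.5) = 0.0618
Solid-volume conservation: h(1−n) = h₀(1−n₀) ⇒ h = h₀·(1−n₀)/(1−n)
h = 0.068 × (1 − 0.6)/(1 − 0.0618) = 0.068 × 0.4264 = 0.0290 km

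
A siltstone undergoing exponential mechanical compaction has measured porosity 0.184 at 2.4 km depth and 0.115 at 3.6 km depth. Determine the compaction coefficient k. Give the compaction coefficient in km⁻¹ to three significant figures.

Athy: phi(d) = phi₀ e^(−kd) ⇒ phi₁/phi₂ = e^{k(d₂−d₁)} ⇒ k = ln(phi₁/phi₂)/(d₂−d₁)
k = ln(0.184/0.115) / (3.6 − 2.4) = ln(1.6) / 1.2 = 0.4700 / 1.2 = 0.3917 km⁻¹

0.392 km⁻¹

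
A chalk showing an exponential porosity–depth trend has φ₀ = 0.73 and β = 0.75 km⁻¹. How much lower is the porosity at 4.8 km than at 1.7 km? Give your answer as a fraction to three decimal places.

φ(1.7) = 0.73·e^(−0.75×1.7) = 0.2040
φ(4.8) = 0.73·e^(−0.75×4.8) = 0.0199
Δφ = 0.2040 − 0.0199 = 0.1840

0.184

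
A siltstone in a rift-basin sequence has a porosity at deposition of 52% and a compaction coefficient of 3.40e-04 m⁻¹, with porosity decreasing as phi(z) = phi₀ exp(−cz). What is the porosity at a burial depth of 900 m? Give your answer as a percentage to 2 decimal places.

38.29%

Working in km (1 km = 1000 m; c in km⁻¹ = c in m⁻¹ × 1000):
phi = phi₀·exp(−c·z) = 0.52 × exp(−0.34 × 0.9) = 0.52 × exp(−0.306)
  = 0.52 × 0.7364 = 0.3829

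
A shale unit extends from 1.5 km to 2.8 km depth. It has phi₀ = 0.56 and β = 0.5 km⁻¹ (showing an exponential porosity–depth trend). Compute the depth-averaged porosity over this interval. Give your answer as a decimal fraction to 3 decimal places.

0.195

⟨phi⟩ = (1/(d₂−d₁)) ∫ phi₀ e^(−βd) dd = phi₀·(e^(−β·d₁) − e^(−β·d₂)) / (β·(d₂−d₁))
e^(−0.5×1.5) = 0.4724; e^(−0.5×2.8) = 0.2466
⟨phi⟩ = 0.56 × (0.4724 − 0.2466) / (0.5 × 1.3) = 0.56 × 0.3473 = 0.1945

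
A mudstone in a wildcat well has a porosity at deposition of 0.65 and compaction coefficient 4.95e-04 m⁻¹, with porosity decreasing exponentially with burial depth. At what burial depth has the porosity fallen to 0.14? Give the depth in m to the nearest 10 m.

3100 m

Working in km (1 km = 1000 m; c in km⁻¹ = c in m⁻¹ × 1000):
Invert Athy's law: d = ln(φ₀/φ) / c
d = ln(0.65/0.14) / 0.495 = ln(4.643) / 0.495 = 1.5353 / 0.495 = 3.102 km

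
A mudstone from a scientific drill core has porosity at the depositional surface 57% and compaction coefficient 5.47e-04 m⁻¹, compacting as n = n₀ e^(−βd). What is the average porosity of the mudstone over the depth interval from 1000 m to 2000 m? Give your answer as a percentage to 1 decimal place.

Working in km (1 km = 1000 m; β in km⁻¹ = β in m⁻¹ × 1000):
⟨n⟩ = (1/(d₂−d₁)) ∫ n₀ e^(−βd) dd = n₀·(e^(−β·d₁) − e^(−β·d₂)) / (β·(d₂−d₁))
e^(−0.547×1) = 0.5787; e^(−0.547×2) = 0.3349
⟨n⟩ = 0.57 × (0.5787 − 0.3349) / (0.547 × 1) = 0.57 × 0.4457 = 0.2541

25.4%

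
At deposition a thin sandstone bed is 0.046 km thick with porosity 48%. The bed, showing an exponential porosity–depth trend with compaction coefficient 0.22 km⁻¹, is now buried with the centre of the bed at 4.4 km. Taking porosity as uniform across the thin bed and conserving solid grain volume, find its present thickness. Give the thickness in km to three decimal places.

0.029 km

Porosity at 4.4 km: φ = 0.48·exp(−0.22×4.4) = 0.1823
Solid-volume conservation: h(1−φ) = h₀(1−φ₀) ⇒ h = h₀·(1−φ₀)/(1−φ)
h = 0.046 × (1 − 0.48)/(1 − 0.1823) = 0.046 × 0.6359 = 0.0293 km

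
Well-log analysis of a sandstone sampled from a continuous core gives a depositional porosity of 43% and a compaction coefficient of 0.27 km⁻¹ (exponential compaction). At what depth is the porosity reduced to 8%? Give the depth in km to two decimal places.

6.23 km

Invert Athy's law: d = ln(φ₀/φ) / β
d = ln(0.43/0.08) / 0.27 = ln(5.375) / 0.27 = 1.6818 / 0.27 = 6.229 km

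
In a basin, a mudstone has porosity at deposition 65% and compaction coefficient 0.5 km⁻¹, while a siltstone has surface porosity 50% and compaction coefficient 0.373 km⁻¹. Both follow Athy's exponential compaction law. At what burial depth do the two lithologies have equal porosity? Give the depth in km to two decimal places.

2.07 km

Set n₀ₐ e^(−kₐd) = n₀ᵦ e^(−kᵦd) ⇒ ln(n₀ₐ/n₀ᵦ) = (kₐ − kᵦ)·d
d = ln(0.65/0.5) / (0.5 − 0.373) = 0.2624 / 0.127 = 2.066 km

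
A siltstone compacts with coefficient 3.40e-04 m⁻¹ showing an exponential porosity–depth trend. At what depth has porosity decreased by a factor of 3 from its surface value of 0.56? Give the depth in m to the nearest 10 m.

Working in km (1 km = 1000 m; c in km⁻¹ = c in m⁻¹ × 1000):
n/n₀ = 1/3 ⇒ exp(−c·z) = 1/3 ⇒ z = ln(3) / c
z = 1.0986 / 0.34 = 3.231 km

3230 m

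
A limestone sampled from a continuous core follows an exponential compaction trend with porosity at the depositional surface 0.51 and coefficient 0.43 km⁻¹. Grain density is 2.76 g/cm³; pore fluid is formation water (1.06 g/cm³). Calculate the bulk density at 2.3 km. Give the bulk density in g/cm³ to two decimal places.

Porosity at depth: φ = 0.51·exp(−0.43×2.3) = 0.51×0.3719 = 0.1897
Bulk density: ρ_b = (1−φ)ρ_g + φ·ρ_f = 0.8103×2.76 + 0.1897×1.06
       = 2.236 + 0.201 = 2.438 g/cm³

2.44 g/cm³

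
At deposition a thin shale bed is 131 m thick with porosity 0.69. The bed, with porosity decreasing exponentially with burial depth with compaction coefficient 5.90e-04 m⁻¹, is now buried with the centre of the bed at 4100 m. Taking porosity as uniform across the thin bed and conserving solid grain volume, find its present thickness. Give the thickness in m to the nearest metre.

43 m

Working in km (1 km = 1000 m; β in km⁻¹ = β in m⁻¹ × 1000):
Porosity at 4.1 km: φ = 0.69·exp(−0.59×4.1) = 0.0614
Solid-volume conservation: h(1−φ) = h₀(1−φ₀) ⇒ h = h₀·(1−φ₀)/(1−φ)
h = 0.131 × (1 − 0.69)/(1 − 0.0614) = 0.131 × 0.3303 = 0.0433 km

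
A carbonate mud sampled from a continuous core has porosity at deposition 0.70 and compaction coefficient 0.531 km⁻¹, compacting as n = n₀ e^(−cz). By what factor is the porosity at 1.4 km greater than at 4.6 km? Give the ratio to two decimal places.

n(z₁)/n(z₂) = e^(−c·z₁)/e^(−c·z₂) = e^{c(z₂−z₁)}
= exp(0.531 × 3.2) = exp(1.699) = 5.4696

5.47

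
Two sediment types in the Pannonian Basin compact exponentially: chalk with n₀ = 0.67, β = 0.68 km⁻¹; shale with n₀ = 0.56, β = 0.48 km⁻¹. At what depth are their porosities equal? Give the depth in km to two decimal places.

0.90 km

Set n₀ₐ e^(−βₐz) = n₀ᵦ e^(−βᵦz) ⇒ ln(n₀ₐ/n₀ᵦ) = (βₐ − βᵦ)·z
z = ln(0.67/0.56) / (0.68 − 0.48) = 0.1793 / 0.2 = 0.897 km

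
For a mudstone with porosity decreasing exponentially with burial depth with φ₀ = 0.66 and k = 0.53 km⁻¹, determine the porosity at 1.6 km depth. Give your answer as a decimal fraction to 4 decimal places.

φ = φ₀·exp(−k·d) = 0.66 × exp(−0.53 × 1.6) = 0.66 × exp(−0.848)
  = 0.66 × 0.4283 = 0.2827

0.2827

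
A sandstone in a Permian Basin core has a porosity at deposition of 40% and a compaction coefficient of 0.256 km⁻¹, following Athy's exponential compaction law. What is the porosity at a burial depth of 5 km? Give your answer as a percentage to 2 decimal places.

11.12%

phi = phi₀·exp(−β·Z) = 0.4 × exp(−0.256 × 5) = 0.4 × exp(−1.28)
  = 0.4 × 0.2780 = 0.1112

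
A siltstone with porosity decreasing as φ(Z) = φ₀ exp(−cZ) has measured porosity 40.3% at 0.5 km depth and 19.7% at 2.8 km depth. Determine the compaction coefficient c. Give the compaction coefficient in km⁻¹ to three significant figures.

Athy: φ(Z) = φ₀ e^(−cZ) ⇒ φ₁/φ₂ = e^{c(Z₂−Z₁)} ⇒ c = ln(φ₁/φ₂)/(Z₂−Z₁)
c = ln(0.403/0.197) / (2.8 − 0.5) = ln(2.046) / 2.3 = 0.7157 / 2.3 = 0.3112 km⁻¹

0.311 km⁻¹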